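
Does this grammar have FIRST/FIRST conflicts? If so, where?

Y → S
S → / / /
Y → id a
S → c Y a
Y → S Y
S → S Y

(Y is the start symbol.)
A FIRST/FIRST conflict occurs when two productions N → α and N → β for the same non-terminal have FIRST(α) ∩ FIRST(β) ≠ ∅ (with ε ∈ FIRST of a nullable right-hand side, so two nullable alternatives also conflict).

FIRST sets of the non-terminals at (or reachable through a nullable prefix from) the front of some alternative:
  FIRST(S) = { '/', 'c' }

Productions for Y:
  Y → S: FIRST = { '/', 'c' }
  Y → id a: FIRST = { 'id' }
  Y → S Y: FIRST = { '/', 'c' }
Productions for S:
  S → / / /: FIRST = { '/' }
  S → c Y a: FIRST = { 'c' }
  S → S Y: FIRST = { '/', 'c' }

Conflict for Y: Y → S and Y → S Y
  Overlap: { '/', 'c' }
Conflict for S: S → / / / and S → S Y
  Overlap: { '/' }
Conflict for S: S → c Y a and S → S Y
  Overlap: { 'c' }

Answer: Yes. Y → S / Y → S Y on { '/', 'c' }; S → '/' '/' '/' / S → S Y on { '/' }; S → c Y a / S → S Y on { 'c' }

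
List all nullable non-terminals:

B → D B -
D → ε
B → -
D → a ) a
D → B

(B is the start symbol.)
{ 'D' }

ε-productions: D → ε
So D is immediately nullable.
No further non-terminal can be added: every production for the remaining non-terminals contains a terminal or a non-nullable non-terminal.
Nullable = { 'D' }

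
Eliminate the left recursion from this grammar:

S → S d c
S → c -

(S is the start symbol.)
S is directly left-recursive. The standard transformation for
  A → A α₁ | ... | A α_m | β₁ | ... | β_n
is
  A  → β₁ A' | ... | β_n A'
  A' → α₁ A' | ... | α_m A' | ε

S → c - becomes S → c - S'
S → S d c becomes S' → d c S'
Add S' → ε

Resulting grammar:
S → c - S'
S' → d c S'
S' → ε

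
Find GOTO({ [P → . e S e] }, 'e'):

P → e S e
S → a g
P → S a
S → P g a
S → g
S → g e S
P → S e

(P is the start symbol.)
{ [P → . S a], [P → . S e], [P → . e S e], [P → e . S e], [S → . P g a], [S → . a g], [S → . g e S], [S → . g] }

GOTO(I, 'e') = CLOSURE({ [A → αX.β] : [A → α.Xβ] ∈ I, X = 'e' })

Items with dot before 'e', with the dot advanced:
  [P → . e S e] → [P → e . S e]
Closure of the advanced items:
  [P → e . S e] has the dot before S: add [S → . a g], [S → . P g a], [S → . g], [S → . g e S]
  [S → . P g a] has the dot before P: add [P → . e S e], [P → . S a], [P → . S e]

GOTO = { [P → . S a], [P → . S e], [P → . e S e], [P → e . S e], [S → . P g a], [S → . a g], [S → . g e S], [S → . g] }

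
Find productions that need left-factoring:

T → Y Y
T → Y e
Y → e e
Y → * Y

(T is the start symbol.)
Yes, T has productions with common prefix 'Y'

Left-factoring is needed when two productions for the same non-terminal
share a common prefix on the right-hand side.

Productions for T:
  T → Y Y
  T → Y e
Productions for Y:
  Y → e e
  Y → * Y

Found common prefix 'Y' in productions for T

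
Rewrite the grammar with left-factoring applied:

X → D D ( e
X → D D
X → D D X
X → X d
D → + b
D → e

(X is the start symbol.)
Left-factoring transforms A → αβ₁ | αβ₂ into A → αA' and A' → β₁ | β₂
(α is the longest common prefix among the alternatives). Repeat until
no nonterminal has two alternatives with a common prefix.

Round 1: X has alternatives sharing prefix 'D D'. Introduce X': X → D D X'
  Add: X' → ( e
  Add: X' → ε
  Add: X' → X

No remaining common prefixes — done.

Resulting grammar:
X → D D X'
X' → ( e
X' → ε
X' → X
X → X d
D → + b
D → e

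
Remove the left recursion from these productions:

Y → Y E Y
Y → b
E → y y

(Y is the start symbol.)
Y is directly left-recursive. The standard transformation for
  A → A α₁ | ... | A α_m | β₁ | ... | β_n
is
  A  → β₁ A' | ... | β_n A'
  A' → α₁ A' | ... | α_m A' | ε

Y → b becomes Y → b Y'
Y → Y E Y becomes Y' → E Y Y'
Add Y' → ε

Productions for other non-terminals are unchanged:
  E → y y

Resulting grammar:
Y → b Y'
Y' → E Y Y'
Y' → ε
E → y y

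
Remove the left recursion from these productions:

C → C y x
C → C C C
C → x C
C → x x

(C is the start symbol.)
C is directly left-recursive. The standard transformation for
  A → A α₁ | ... | A α_m | β₁ | ... | β_n
is
  A  → β₁ A' | ... | β_n A'
  A' → α₁ A' | ... | α_m A' | ε

C → x C becomes C → x C C'
C → x x becomes C → x x C'
C → C y x becomes C' → y x C'
C → C C C becomes C' → C C C'
Add C' → ε

Resulting grammar:
C → x C C'
C → x x C'
C' → y x C'
C' → C C C'
C' → ε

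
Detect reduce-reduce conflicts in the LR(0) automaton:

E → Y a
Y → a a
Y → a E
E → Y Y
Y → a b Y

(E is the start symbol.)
No reduce-reduce conflicts

A reduce-reduce conflict occurs when an LR(0) state has two complete items [A → α .] and [B → β .] — both call for a reduction, and with no lookahead the parser cannot choose between them.

Augment with E' → E and build the canonical LR(0) collection (I0 = CLOSURE({[E' → . E]}), then GOTO on every symbol after a dot until no new states appear). It has 10 states:
  I0: { [E → . Y Y], [E → . Y a], [E' → . E], [Y → . a E], [Y → . a a], [Y → . a b Y] }  — shift
  I1: { [E' → E .] }  — accept
  I2: { [E → Y . Y], [E → Y . a], [Y → . a E], [Y → . a a], [Y → . a b Y] }  — shift
  I3: { [E → . Y Y], [E → . Y a], [Y → . a E], [Y → . a a], [Y → . a b Y], [Y → a . E], [Y → a . a], [Y → a . b Y] }  — shift
  I4: { [Y → a E .] }  — reduce
  I5: { [E → . Y Y], [E → . Y a], [Y → . a E], [Y → . a a], [Y → . a b Y], [Y → a . E], [Y → a . a], [Y → a . b Y], [Y → a a .] }  — shift, reduce
  I6: { [Y → . a E], [Y → . a a], [Y → . a b Y], [Y → a b . Y] }  — shift
  I7: { [Y → a b Y .] }  — reduce
  I8: { [E → Y Y .] }  — reduce
  I9: { [E → . Y Y], [E → . Y a], [E → Y a .], [Y → . a E], [Y → . a a], [Y → . a b Y], [Y → a . E], [Y → a . a], [Y → a . b Y] }  — shift, reduce

No state contains more than one complete item.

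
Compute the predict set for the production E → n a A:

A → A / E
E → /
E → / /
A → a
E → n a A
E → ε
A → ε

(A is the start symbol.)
PREDICT(E → n a A) = (FIRST(RHS) \ {ε}) ∪ (FOLLOW(E) if ε ∈ FIRST(RHS), i.e. RHS ⇒* ε)
FIRST(n a A) = { 'n' }
ε ∉ FIRST(n a A), so FOLLOW(E) is not added.
PREDICT(E → n a A) = { 'n' }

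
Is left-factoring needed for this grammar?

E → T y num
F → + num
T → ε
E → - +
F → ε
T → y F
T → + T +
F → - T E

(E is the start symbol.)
No, left-factoring is not needed

Left-factoring is needed when two productions for the same non-terminal
share a common prefix on the right-hand side.

Productions for E:
  E → T y num
  E → - +
Productions for F:
  F → + num
  F → ε
  F → - T E
Productions for T:
  T → ε
  T → y F
  T → + T +

No common prefixes found.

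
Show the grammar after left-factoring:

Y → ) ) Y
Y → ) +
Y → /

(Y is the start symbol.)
Y → ) Y'
Y' → ) Y
Y' → +
Y → /

Left-factoring transforms A → αβ₁ | αβ₂ into A → αA' and A' → β₁ | β₂
(α is the longest common prefix among the alternatives). Repeat until
no nonterminal has two alternatives with a common prefix.

Round 1: Y has alternatives sharing prefix ')'. Introduce Y': Y → ) Y'
  Add: Y' → ) Y
  Add: Y' → +

No remaining common prefixes — done.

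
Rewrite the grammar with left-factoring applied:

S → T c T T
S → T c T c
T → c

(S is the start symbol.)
Left-factoring transforms A → αβ₁ | αβ₂ into A → αA' and A' → β₁ | β₂
(α is the longest common prefix among the alternatives). Repeat until
no nonterminal has two alternatives with a common prefix.

Round 1: S has alternatives sharing prefix 'T c T'. Introduce S': S → T c T S'
  Add: S' → T
  Add: S' → c

No remaining common prefixes — done.

Resulting grammar:
S → T c T S'
S' → T
S' → c
T → c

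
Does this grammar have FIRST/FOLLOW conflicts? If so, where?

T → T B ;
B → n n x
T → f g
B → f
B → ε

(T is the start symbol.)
A FIRST/FOLLOW conflict occurs when a non-terminal N has a nullable alternative N → β (β ⇒* ε) and another alternative N → α with FIRST(α) ∩ FOLLOW(N) ≠ ∅: on such a lookahead the parser cannot decide between expanding α and letting N vanish via β.

Nullable non-terminals: B.

B: nullable alternative(s) B → ε; FOLLOW(B) = { ';' }
  B → n n x: FIRST \ {ε} = { 'n' } — disjoint from FOLLOW(B)
  B → f: FIRST \ {ε} = { 'f' } — disjoint from FOLLOW(B)
  B → ε: FIRST \ {ε} = { } — this is the only nullable alternative, skip

T has no nullable alternative, so no FIRST/FOLLOW check is needed there.

No FIRST/FOLLOW conflicts found.

Answer: No FIRST/FOLLOW conflicts.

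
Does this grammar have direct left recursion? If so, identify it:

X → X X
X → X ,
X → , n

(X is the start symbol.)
Yes, X is left-recursive

X → X X: LEFT RECURSIVE (starts with X)
X → X ,: LEFT RECURSIVE (starts with X)
X → , n: starts with ','

The grammar has direct left recursion on: X.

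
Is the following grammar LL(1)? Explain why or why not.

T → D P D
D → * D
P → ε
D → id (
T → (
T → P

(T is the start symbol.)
A grammar is LL(1) if for each non-terminal N with multiple productions, the predict sets of those productions are pairwise disjoint, where PREDICT(N → α) = (FIRST(α) \ {ε}) ∪ (FOLLOW(N) if α ⇒* ε).

Relevant sets:
  FIRST(D) = { '*', 'id' }
  FIRST(P) = { ε }
  FOLLOW(T) = { $ }

For T:
  PREDICT(T → D P D) = { '*', 'id' }
  PREDICT(T → '(') = { '(' }
  PREDICT(T → P) = { $ }
For D:
  PREDICT(D → '*' D) = { '*' }
  PREDICT(D → id '(') = { 'id' }
P has a single production, so nothing to check there.

All predict sets are disjoint. The grammar IS LL(1).

Answer: Yes, the grammar is LL(1).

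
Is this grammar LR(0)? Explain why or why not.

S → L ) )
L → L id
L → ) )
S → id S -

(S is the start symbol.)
Yes, the grammar is LR(0)

Augment with S' → S and build the canonical LR(0) collection (I0 = CLOSURE({[S' → . S]}), then GOTO on every symbol after a dot until no new states appear). It has 11 states:
  I0: { [L → . ) )], [L → . L id], [S → . L ) )], [S → . id S -], [S' → . S] }  — shift
  I1: { [L → ) . )] }  — shift
  I2: { [L → L . id], [S → L . ) )] }  — shift
  I3: { [S' → S .] }  — accept
  I4: { [L → . ) )], [L → . L id], [S → . L ) )], [S → . id S -], [S → id . S -] }  — shift
  I5: { [S → id S . -] }  — shift
  I6: { [S → id S - .] }  — reduce
  I7: { [S → L ) . )] }  — shift
  I8: { [L → L id .] }  — reduce
  I9: { [S → L ) ) .] }  — reduce
  I10: { [L → ) ) .] }  — reduce

Every state is either a pure shift/goto state or contains exactly one complete item and nothing to shift — no conflicts. The grammar is LR(0).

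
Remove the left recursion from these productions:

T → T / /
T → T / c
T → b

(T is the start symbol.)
T is directly left-recursive. The standard transformation for
  A → A α₁ | ... | A α_m | β₁ | ... | β_n
is
  A  → β₁ A' | ... | β_n A'
  A' → α₁ A' | ... | α_m A' | ε

T → b becomes T → b T'
T → T / / becomes T' → / / T'
T → T / c becomes T' → / c T'
Add T' → ε

Resulting grammar:
T → b T'
T' → / / T'
T' → / c T'
T' → ε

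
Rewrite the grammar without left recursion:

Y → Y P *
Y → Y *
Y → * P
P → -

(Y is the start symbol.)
Y is directly left-recursive. The standard transformation for
  A → A α₁ | ... | A α_m | β₁ | ... | β_n
is
  A  → β₁ A' | ... | β_n A'
  A' → α₁ A' | ... | α_m A' | ε

Y → * P becomes Y → * P Y'
Y → Y P * becomes Y' → P * Y'
Y → Y * becomes Y' → * Y'
Add Y' → ε

Productions for other non-terminals are unchanged:
  P → -

Resulting grammar:
Y → * P Y'
Y' → P * Y'
Y' → * Y'
Y' → ε
P → -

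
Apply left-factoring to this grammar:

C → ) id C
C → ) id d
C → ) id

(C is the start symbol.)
Left-factoring transforms A → αβ₁ | αβ₂ into A → αA' and A' → β₁ | β₂
(α is the longest common prefix among the alternatives). Repeat until
no nonterminal has two alternatives with a common prefix.

Round 1: C has alternatives sharing prefix ') id'. Introduce C': C → ) id C'
  Add: C' → C
  Add: C' → d
  Add: C' → ε

No remaining common prefixes — done.

Resulting grammar:
C → ) id C'
C' → C
C' → d
C' → ε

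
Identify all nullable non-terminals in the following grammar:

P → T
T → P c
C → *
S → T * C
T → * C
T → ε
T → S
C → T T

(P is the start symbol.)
{ 'C', 'P', 'T' }

ε-productions: T → ε
So T is immediately nullable.
P → T: every symbol on the right is nullable, so P is nullable too.
C → T T: every symbol on the right is nullable, so C is nullable too.
No further non-terminal can be added: every production for the remaining non-terminals contains a terminal or a non-nullable non-terminal.
Nullable = { 'C', 'P', 'T' }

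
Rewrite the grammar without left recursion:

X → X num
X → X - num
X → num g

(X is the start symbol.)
X is directly left-recursive. The standard transformation for
  A → A α₁ | ... | A α_m | β₁ | ... | β_n
is
  A  → β₁ A' | ... | β_n A'
  A' → α₁ A' | ... | α_m A' | ε

X → num g becomes X → num g X'
X → X num becomes X' → num X'
X → X - num becomes X' → - num X'
Add X' → ε

Resulting grammar:
X → num g X'
X' → num X'
X' → - num X'
X' → ε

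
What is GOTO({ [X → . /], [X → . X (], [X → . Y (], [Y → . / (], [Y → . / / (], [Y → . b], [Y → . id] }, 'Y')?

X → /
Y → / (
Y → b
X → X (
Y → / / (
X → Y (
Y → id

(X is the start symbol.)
GOTO(I, 'Y') = CLOSURE({ [A → αX.β] : [A → α.Xβ] ∈ I, X = 'Y' })

Items with dot before 'Y', with the dot advanced:
  [X → . Y (] → [X → Y . (]
Closure adds nothing (no advanced item has the dot before a non-terminal).

GOTO = { [X → Y . (] }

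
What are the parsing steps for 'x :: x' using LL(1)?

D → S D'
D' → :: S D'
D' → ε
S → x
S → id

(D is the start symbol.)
LL(1) parsing maintains a stack (initially the start symbol over $) and the input. At each step: if the stack top is a terminal, match it against the current input token; if it is a non-terminal N, replace it with the RHS of M[N, lookahead] (the unique production whose predict set contains the lookahead).

Stack is shown with the top on the left.

Stack      Input     Action
---------------------------
D $        x :: x $  output D → S D'
S D' $     x :: x $  output S → x
x D' $     x :: x $  match 'x'
D' $       :: x $    output D' → :: S D'
:: S D' $  :: x $    match '::'
S D' $     x $       output S → x
x D' $     x $       match 'x'
D' $       $         output D' → ε
$          $         accept

The string is accepted.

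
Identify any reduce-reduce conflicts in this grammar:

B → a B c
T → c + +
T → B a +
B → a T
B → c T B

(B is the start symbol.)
A reduce-reduce conflict occurs when an LR(0) state has two complete items [A → α .] and [B → β .] — both call for a reduction, and with no lookahead the parser cannot choose between them.

Augment with B' → B and build the canonical LR(0) collection (I0 = CLOSURE({[B' → . B]}), then GOTO on every symbol after a dot until no new states appear). It has 15 states:
  I0: { [B → . a B c], [B → . a T], [B → . c T B], [B' → . B] }  — shift
  I1: { [B' → B .] }  — accept
  I2: { [B → . a B c], [B → . a T], [B → . c T B], [B → a . B c], [B → a . T], [T → . B a +], [T → . c + +] }  — shift
  I3: { [B → . a B c], [B → . a T], [B → . c T B], [B → c . T B], [T → . B a +], [T → . c + +] }  — shift
  I4: { [T → B . a +] }  — shift
  I5: { [B → . a B c], [B → . a T], [B → . c T B], [B → c T . B] }  — shift
  I6: { [B → . a B c], [B → . a T], [B → . c T B], [B → c . T B], [T → . B a +], [T → . c + +], [T → c . + +] }  — shift
  I7: { [T → c + . +] }  — shift
  I8: { [T → c + + .] }  — reduce
  I9: { [B → c T B .] }  — reduce
  I10: { [T → B a . +] }  — shift
  I11: { [T → B a + .] }  — reduce
  I12: { [B → a B . c], [T → B . a +] }  — shift
  I13: { [B → a T .] }  — reduce
  I14: { [B → a B c .] }  — reduce

No state contains more than one complete item.

Answer: No reduce-reduce conflicts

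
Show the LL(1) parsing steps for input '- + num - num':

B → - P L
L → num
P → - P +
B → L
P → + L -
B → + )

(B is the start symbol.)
LL(1) parsing maintains a stack (initially the start symbol over $) and the input. At each step: if the stack top is a terminal, match it against the current input token; if it is a non-terminal N, replace it with the RHS of M[N, lookahead] (the unique production whose predict set contains the lookahead).

Stack is shown with the top on the left.

Stack      Input            Action
----------------------------------
B $        - + num - num $  output B → - P L
- P L $    - + num - num $  match '-'
P L $      + num - num $    output P → + L -
+ L - L $  + num - num $    match '+'
L - L $    num - num $      output L → num
num - L $  num - num $      match 'num'
- L $      - num $          match '-'
L $        num $            output L → num
num $      num $            match 'num'
$          $                accept

The string is accepted.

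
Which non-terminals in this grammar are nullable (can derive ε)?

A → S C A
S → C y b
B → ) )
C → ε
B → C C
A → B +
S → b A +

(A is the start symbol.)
{ 'B', 'C' }

ε-productions: C → ε
So C is immediately nullable.
B → C C: every symbol on the right is nullable, so B is nullable too.
No further non-terminal can be added: every production for the remaining non-terminals contains a terminal or a non-nullable non-terminal.
Nullable = { 'B', 'C' }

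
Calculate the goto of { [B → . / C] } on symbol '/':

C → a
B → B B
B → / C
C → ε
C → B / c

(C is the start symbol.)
{ [B → . / C], [B → . B B], [B → / . C], [C → . B / c], [C → . a], [C → .] }

GOTO(I, '/') = CLOSURE({ [A → αX.β] : [A → α.Xβ] ∈ I, X = '/' })

Items with dot before '/', with the dot advanced:
  [B → . / C] → [B → / . C]
Closure of the advanced items:
  [B → / . C] has the dot before C: add [C → . a], [C → .], [C → . B / c]
  [C → . B / c] has the dot before B: add [B → . B B], [B → . / C]

GOTO = { [B → . / C], [B → . B B], [B → / . C], [C → . B / c], [C → . a], [C → .] }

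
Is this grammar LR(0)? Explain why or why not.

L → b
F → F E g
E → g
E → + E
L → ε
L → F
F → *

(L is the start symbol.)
A grammar is LR(0) if no state in the canonical LR(0) collection has:
  - both a shift item (dot before a terminal) and a complete item (shift-reduce conflict), or
  - two or more complete items (reduce-reduce conflict; the accept item [L' → L .] counts as a complete item here).

Augment with L' → L and build the canonical LR(0) collection (I0 = CLOSURE({[L' → . L]}), then GOTO on every symbol after a dot until no new states appear). It has 10 states:
  I0: { [F → . *], [F → . F E g], [L → . F], [L → . b], [L → .], [L' → . L] }  — shift, reduce
  I1: { [F → * .] }  — reduce
  I2: { [E → . + E], [E → . g], [F → F . E g], [L → F .] }  — shift, reduce
  I3: { [L' → L .] }  — accept
  I4: { [L → b .] }  — reduce
  I5: { [E → + . E], [E → . + E], [E → . g] }  — shift
  I6: { [F → F E . g] }  — shift
  I7: { [E → g .] }  — reduce
  I8: { [F → F E g .] }  — reduce
  I9: { [E → + E .] }  — reduce

Conflict in state I0:
  Shift-reduce conflict between [L → .] and [F → . *]
So the grammar is NOT LR(0).

Answer: No. Shift-reduce conflict between [L → .] and [F → . *]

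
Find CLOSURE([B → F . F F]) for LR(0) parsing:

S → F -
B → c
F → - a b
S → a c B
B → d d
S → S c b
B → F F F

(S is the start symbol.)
Start with: [B → F . F F]
  [B → F . F F] has the dot before F: add [F → . - a b]
No further items can be added.

CLOSURE = { [B → F . F F], [F → . - a b] }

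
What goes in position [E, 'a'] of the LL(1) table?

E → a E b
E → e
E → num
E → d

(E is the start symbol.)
To find M[E, 'a'], we find productions for E where 'a' is in the predict set (PREDICT(N → α) = (FIRST(α) \ {ε}) ∪ (FOLLOW(N) if α ⇒* ε)).

E → a E b: PREDICT = { 'a' }
  'a' is in predict set, so this production goes in M[E, 'a']
E → e: PREDICT = { 'e' }
E → num: PREDICT = { 'num' }
E → d: PREDICT = { 'd' }

M[E, 'a'] = E → a E b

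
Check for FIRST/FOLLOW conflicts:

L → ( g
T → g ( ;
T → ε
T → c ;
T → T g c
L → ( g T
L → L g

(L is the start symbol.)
Yes. T → g '(' ';' with FOLLOW(T) on { 'g' }; T → T g c with FOLLOW(T) on { 'g' }

A FIRST/FOLLOW conflict occurs when a non-terminal N has a nullable alternative N → β (β ⇒* ε) and another alternative N → α with FIRST(α) ∩ FOLLOW(N) ≠ ∅: on such a lookahead the parser cannot decide between expanding α and letting N vanish via β.

Nullable non-terminals: T.
FIRST sets used below: FIRST(T) = { 'c', 'g', ε }

T: nullable alternative(s) T → ε; FOLLOW(T) = { $, 'g' }
  T → g ( ;: FIRST \ {ε} = { 'g' } — overlaps FOLLOW(T) on { 'g' }: CONFLICT
  T → ε: FIRST \ {ε} = { } — this is the only nullable alternative, skip
  T → c ;: FIRST \ {ε} = { 'c' } — disjoint from FOLLOW(T)
  T → T g c: FIRST \ {ε} = { 'c', 'g' } — overlaps FOLLOW(T) on { 'g' }: CONFLICT

L has no nullable alternative, so no FIRST/FOLLOW check is needed there.

So the grammar has 2 FIRST/FOLLOW conflicts (marked CONFLICT above).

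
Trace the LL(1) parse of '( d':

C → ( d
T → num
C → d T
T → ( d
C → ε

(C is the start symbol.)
LL(1) parsing maintains a stack (initially the start symbol over $) and the input. At each step: if the stack top is a terminal, match it against the current input token; if it is a non-terminal N, replace it with the RHS of M[N, lookahead] (the unique production whose predict set contains the lookahead).

Stack is shown with the top on the left.

Stack  Input  Action
--------------------
C $    ( d $  output C → ( d
( d $  ( d $  match '('
d $    d $    match 'd'
$      $      accept

The string is accepted.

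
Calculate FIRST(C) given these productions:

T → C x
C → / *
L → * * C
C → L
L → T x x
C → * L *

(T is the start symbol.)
{ '*', '/' }

FIRST sets of the other non-terminals involved (by the same procedure, iterated to a fixed point):
  FIRST(L) = { '*', '/' }

From C → / *:
  - '/' is a terminal: add '/' and stop
From C → L:
  - L is a non-terminal: add FIRST(L) \ {ε} = { '*', '/' }
    L is not nullable, so stop
From C → * L *:
  - '*' is a terminal: add '*' and stop

Collecting: FIRST(C) = { '*', '/' }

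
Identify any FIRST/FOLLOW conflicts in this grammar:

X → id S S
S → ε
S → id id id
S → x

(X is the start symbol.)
A FIRST/FOLLOW conflict occurs when a non-terminal N has a nullable alternative N → β (β ⇒* ε) and another alternative N → α with FIRST(α) ∩ FOLLOW(N) ≠ ∅: on such a lookahead the parser cannot decide between expanding α and letting N vanish via β.

Nullable non-terminals: S.

S: nullable alternative(s) S → ε; FOLLOW(S) = { $, 'id', 'x' }
  S → ε: FIRST \ {ε} = { } — this is the only nullable alternative, skip
  S → id id id: FIRST \ {ε} = { 'id' } — overlaps FOLLOW(S) on { 'id' }: CONFLICT
  S → x: FIRST \ {ε} = { 'x' } — overlaps FOLLOW(S) on { 'x' }: CONFLICT

X has no nullable alternative, so no FIRST/FOLLOW check is needed there.

So the grammar has 2 FIRST/FOLLOW conflicts (marked CONFLICT above).

Answer: Yes. S → id id id with FOLLOW(S) on { 'id' }; S → x with FOLLOW(S) on { 'x' }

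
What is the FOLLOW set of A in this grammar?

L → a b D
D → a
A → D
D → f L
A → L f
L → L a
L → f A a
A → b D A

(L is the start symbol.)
{ 'a' }

To compute FOLLOW(A), find every occurrence of A on a right-hand side N → α A β: add FIRST(β) \ {ε}, and if β is empty or nullable also add FOLLOW(N). Iterate to a fixed point.

In L → f A a: A is followed by a, add FIRST(a) \ {ε} = { 'a' }
In A → b D A: A is at the end; this adds FOLLOW(A) to itself — nothing new

Taking the union: FOLLOW(A) = { 'a' }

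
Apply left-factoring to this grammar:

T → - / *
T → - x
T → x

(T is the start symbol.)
Left-factoring transforms A → αβ₁ | αβ₂ into A → αA' and A' → β₁ | β₂
(α is the longest common prefix among the alternatives). Repeat until
no nonterminal has two alternatives with a common prefix.

Round 1: T has alternatives sharing prefix '-'. Introduce T': T → - T'
  Add: T' → / *
  Add: T' → x

No remaining common prefixes — done.

Resulting grammar:
T → - T'
T' → / *
T' → x
T → x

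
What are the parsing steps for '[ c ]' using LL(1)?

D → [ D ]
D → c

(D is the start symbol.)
Stack is shown with the top on the left.

Stack    Input    Action
------------------------
D $      [ c ] $  output D → [ D ]
[ D ] $  [ c ] $  match '['
D ] $    c ] $    output D → c
c ] $    c ] $    match 'c'
] $      ] $      match ']'
$        $        accept

The string is accepted.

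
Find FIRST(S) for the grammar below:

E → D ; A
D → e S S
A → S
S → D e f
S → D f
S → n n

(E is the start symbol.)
To compute FIRST(S), examine every production with S on the left-hand side, reading each right-hand side left to right until a non-nullable symbol is reached.

FIRST sets of the other non-terminals involved (by the same procedure, iterated to a fixed point):
  FIRST(D) = { 'e' }

From S → D e f:
  - D is a non-terminal: add FIRST(D) \ {ε} = { 'e' }
    D is not nullable, so stop
From S → D f:
  - D is a non-terminal: add FIRST(D) \ {ε} = { 'e' }
    D is not nullable, so stop
From S → n n:
  - n is a terminal: add 'n' and stop

Collecting: FIRST(S) = { 'e', 'n' }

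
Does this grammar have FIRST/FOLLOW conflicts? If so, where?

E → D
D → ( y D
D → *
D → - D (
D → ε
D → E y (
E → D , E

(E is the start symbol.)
Nullable non-terminals: D, E.
FIRST sets used below: FIRST(E) = { '(', '*', ',', '-', 'y', ε }, FIRST(D) = { '(', '*', ',', '-', 'y', ε }

D: nullable alternative(s) D → ε; FOLLOW(D) = { $, '(', ',', 'y' }
  D → ( y D: FIRST \ {ε} = { '(' } — overlaps FOLLOW(D) on { '(' }: CONFLICT
  D → *: FIRST \ {ε} = { '*' } — disjoint from FOLLOW(D)
  D → - D (: FIRST \ {ε} = { '-' } — disjoint from FOLLOW(D)
  D → ε: FIRST \ {ε} = { } — this is the only nullable alternative, skip
  D → E y (: FIRST \ {ε} = { '(', '*', ',', '-', 'y' } — overlaps FOLLOW(D) on { '(', ',', 'y' }: CONFLICT

E: nullable alternative(s) E → D; FOLLOW(E) = { $, 'y' }
  E → D: FIRST \ {ε} = { '(', '*', ',', '-', 'y' } — this is the only nullable alternative, skip
  E → D , E: FIRST \ {ε} = { '(', '*', ',', '-', 'y' } — overlaps FOLLOW(E) on { 'y' }: CONFLICT

So the grammar has 3 FIRST/FOLLOW conflicts (marked CONFLICT above).

Answer: Yes. E → D ',' E with FOLLOW(E) on { 'y' }; D → '(' y D with FOLLOW(D) on { '(' }; D → E y '(' with FOLLOW(D) on { '(', ',', 'y' }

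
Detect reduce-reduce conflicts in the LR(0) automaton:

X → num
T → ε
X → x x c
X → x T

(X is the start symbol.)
A reduce-reduce conflict occurs when an LR(0) state has two complete items [A → α .] and [B → β .] — both call for a reduction, and with no lookahead the parser cannot choose between them.

Augment with X' → X and build the canonical LR(0) collection (I0 = CLOSURE({[X' → . X]}), then GOTO on every symbol after a dot until no new states appear). It has 7 states:
  I0: { [X → . num], [X → . x T], [X → . x x c], [X' → . X] }  — shift
  I1: { [X' → X .] }  — accept
  I2: { [X → num .] }  — reduce
  I3: { [T → .], [X → x . T], [X → x . x c] }  — shift, reduce
  I4: { [X → x T .] }  — reduce
  I5: { [X → x x . c] }  — shift
  I6: { [X → x x c .] }  — reduce

No state contains more than one complete item.

Answer: No reduce-reduce conflicts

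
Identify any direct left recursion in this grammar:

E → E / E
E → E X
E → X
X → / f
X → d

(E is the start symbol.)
Yes, E is left-recursive

Direct left recursion occurs when N → N α for some non-terminal N (the right-hand side begins with the left-hand side itself).

E → E / E: LEFT RECURSIVE (starts with E)
E → E X: LEFT RECURSIVE (starts with E)
E → X: starts with X
X → / f: starts with '/'
X → d: starts with d

The grammar has direct left recursion on: E.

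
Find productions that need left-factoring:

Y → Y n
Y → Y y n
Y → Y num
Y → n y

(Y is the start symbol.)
Left-factoring is needed when two productions for the same non-terminal
share a common prefix on the right-hand side.

Productions for Y:
  Y → Y n
  Y → Y y n
  Y → Y num
  Y → n y

Found common prefix 'Y' in productions for Y

Answer: Yes, Y has productions with common prefix 'Y'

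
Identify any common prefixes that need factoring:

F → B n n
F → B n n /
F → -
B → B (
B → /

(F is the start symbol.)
Left-factoring is needed when two productions for the same non-terminal
share a common prefix on the right-hand side.

Productions for F:
  F → B n n
  F → B n n /
  F → -
Productions for B:
  B → B (
  B → /

Found common prefix 'B n n' in productions for F

Answer: Yes, F has productions with common prefix 'B n n'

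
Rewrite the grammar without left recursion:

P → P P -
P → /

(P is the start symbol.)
P is directly left-recursive. The standard transformation for
  A → A α₁ | ... | A α_m | β₁ | ... | β_n
is
  A  → β₁ A' | ... | β_n A'
  A' → α₁ A' | ... | α_m A' | ε

P → / becomes P → / P'
P → P P - becomes P' → P - P'
Add P' → ε

Resulting grammar:
P → / P'
P' → P - P'
P' → ε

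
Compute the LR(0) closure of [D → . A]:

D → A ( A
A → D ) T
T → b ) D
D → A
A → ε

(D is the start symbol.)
{ [A → . D ) T], [A → .], [D → . A ( A], [D → . A] }

To compute CLOSURE, for each item [A → α.Bβ] where B is a non-terminal, add [B → .γ] for all productions B → γ; repeat for the newly added items until nothing changes.

Start with: [D → . A]
  [D → . A] has the dot before A: add [A → . D ) T], [A → .]
  [A → . D ) T] has the dot before D: add [D → . A ( A]
No further items can be added.

CLOSURE = { [A → . D ) T], [A → .], [D → . A ( A], [D → . A] }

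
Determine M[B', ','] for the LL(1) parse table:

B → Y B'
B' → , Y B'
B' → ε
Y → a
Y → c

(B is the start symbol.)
To find M[B', ','], we find productions for B' where ',' is in the predict set (PREDICT(N → α) = (FIRST(α) \ {ε}) ∪ (FOLLOW(N) if α ⇒* ε)).

Relevant sets:
  FOLLOW(B') = { $ }

B' → , Y B': PREDICT = { ',' }
  ',' is in predict set, so this production goes in M[B', ',']
B' → ε: PREDICT = { $ }

M[B', ','] = B' → , Y B'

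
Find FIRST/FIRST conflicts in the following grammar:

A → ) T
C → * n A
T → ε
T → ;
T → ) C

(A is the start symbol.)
No FIRST/FIRST conflicts.

A FIRST/FIRST conflict occurs when two productions N → α and N → β for the same non-terminal have FIRST(α) ∩ FIRST(β) ≠ ∅ (with ε ∈ FIRST of a nullable right-hand side, so two nullable alternatives also conflict).

Productions for T:
  T → ε: FIRST = { ε }
  T → ;: FIRST = { ';' }
  T → ) C: FIRST = { ')' }
A, C have only one production, so no FIRST/FIRST conflict is possible there.

All alternatives of each non-terminal have pairwise disjoint FIRST sets.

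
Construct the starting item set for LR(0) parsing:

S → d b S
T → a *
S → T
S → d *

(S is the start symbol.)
First, augment the grammar with S' → S
I₀ = CLOSURE({ [S' → . S] }):
  [S' → . S] has the dot before S: add [S → . d b S], [S → . T], [S → . d *]
  [S → . T] has the dot before T: add [T → . a *]
No further items can be added.

I₀ = { [S → . T], [S → . d *], [S → . d b S], [S' → . S], [T → . a *] }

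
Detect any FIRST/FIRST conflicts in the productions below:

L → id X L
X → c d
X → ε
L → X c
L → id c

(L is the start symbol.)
Yes. L → id X L / L → id c on { 'id' }

FIRST sets of the non-terminals at (or reachable through a nullable prefix from) the front of some alternative:
  FIRST(X) = { 'c', ε }

Productions for L:
  L → id X L: FIRST = { 'id' }
  L → X c: FIRST = { 'c' }
  L → id c: FIRST = { 'id' }
Productions for X:
  X → c d: FIRST = { 'c' }
  X → ε: FIRST = { ε }

Conflict for L: L → id X L and L → id c
  Overlap: { 'id' }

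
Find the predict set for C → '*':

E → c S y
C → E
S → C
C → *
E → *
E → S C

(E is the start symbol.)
PREDICT(C → '*') = (FIRST(RHS) \ {ε}) ∪ (FOLLOW(C) if ε ∈ FIRST(RHS), i.e. RHS ⇒* ε)
FIRST('*') = { '*' }
ε ∉ FIRST('*'), so FOLLOW(C) is not added.
PREDICT(C → '*') = { '*' }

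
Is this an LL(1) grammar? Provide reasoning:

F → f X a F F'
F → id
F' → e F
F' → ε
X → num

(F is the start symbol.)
Relevant sets:
  FOLLOW(F') = { $, 'e' }

For F:
  PREDICT(F → f X a F F') = { 'f' }
  PREDICT(F → id) = { 'id' }
For F':
  PREDICT(F' → e F) = { 'e' }
  PREDICT(F' → ε) = { $, 'e' }
X has a single production, so nothing to check there.

Conflict found: Predict set conflict for F': { 'e' }
The grammar is NOT LL(1).

Answer: No. Predict set conflict for F': { 'e' }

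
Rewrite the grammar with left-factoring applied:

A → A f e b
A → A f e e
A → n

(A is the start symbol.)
Left-factoring transforms A → αβ₁ | αβ₂ into A → αA' and A' → β₁ | β₂
(α is the longest common prefix among the alternatives). Repeat until
no nonterminal has two alternatives with a common prefix.

Round 1: A has alternatives sharing prefix 'A f e'. Introduce A': A → A f e A'
  Add: A' → b
  Add: A' → e

No remaining common prefixes — done.

Resulting grammar:
A → A f e A'
A' → b
A' → e
A → n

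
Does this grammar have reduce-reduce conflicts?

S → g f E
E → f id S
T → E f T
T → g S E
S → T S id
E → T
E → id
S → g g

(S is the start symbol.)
Augment with S' → S and build the canonical LR(0) collection (I0 = CLOSURE({[S' → . S]}), then GOTO on every symbol after a dot until no new states appear). It has 21 states:
  I0: { [E → . T], [E → . f id S], [E → . id], [S → . T S id], [S → . g f E], [S → . g g], [S' → . S], [T → . E f T], [T → . g S E] }  — shift
  I1: { [T → E . f T] }  — shift
  I2: { [S' → S .] }  — accept
  I3: { [E → . T], [E → . f id S], [E → . id], [E → T .], [S → . T S id], [S → . g f E], [S → . g g], [S → T . S id], [T → . E f T], [T → . g S E] }  — shift, reduce
  I4: { [E → f . id S] }  — shift
  I5: { [E → . T], [E → . f id S], [E → . id], [S → . T S id], [S → . g f E], [S → . g g], [S → g . f E], [S → g . g], [T → . E f T], [T → . g S E], [T → g . S E] }  — shift
  I6: { [E → id .] }  — reduce
  I7: { [E → . T], [E → . f id S], [E → . id], [T → . E f T], [T → . g S E], [T → g S . E] }  — shift
  I8: { [E → . T], [E → . f id S], [E → . id], [E → f . id S], [S → g f . E], [T → . E f T], [T → . g S E] }  — shift
  I9: { [E → . T], [E → . f id S], [E → . id], [S → . T S id], [S → . g f E], [S → . g g], [S → g . f E], [S → g . g], [S → g g .], [T → . E f T], [T → . g S E], [T → g . S E] }  — shift, reduce
  I10: { [S → g f E .], [T → E . f T] }  — shift, reduce
  I11: { [E → T .] }  — reduce
  I12: { [E → . T], [E → . f id S], [E → . id], [S → . T S id], [S → . g f E], [S → . g g], [T → . E f T], [T → . g S E], [T → g . S E] }  — shift
  I13: { [E → . T], [E → . f id S], [E → . id], [E → f id . S], [E → id .], [S → . T S id], [S → . g f E], [S → . g g], [T → . E f T], [T → . g S E] }  — shift, reduce
  I14: { [E → f id S .] }  — reduce
  I15: { [E → . T], [E → . f id S], [E → . id], [T → . E f T], [T → . g S E], [T → E f . T] }  — shift
  I16: { [E → T .], [T → E f T .] }  — 2 reduces
  I17: { [T → E . f T], [T → g S E .] }  — shift, reduce
  I18: { [E → . T], [E → . f id S], [E → . id], [E → f id . S], [S → . T S id], [S → . g f E], [S → . g g], [T → . E f T], [T → . g S E] }  — shift
  I19: { [S → T S . id] }  — shift
  I20: { [S → T S id .] }  — reduce

I16 contains complete items [E → T .], [T → E f T .] — reduce-reduce conflict.

Answer: Yes — I16: [E → T .] vs [T → E f T .]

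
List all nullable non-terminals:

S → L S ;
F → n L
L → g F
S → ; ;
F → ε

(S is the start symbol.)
{ 'F' }

ε-productions: F → ε
So F is immediately nullable.
No further non-terminal can be added: every production for the remaining non-terminals contains a terminal or a non-nullable non-terminal.
Nullable = { 'F' }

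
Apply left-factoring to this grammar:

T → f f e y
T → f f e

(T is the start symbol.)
Left-factoring transforms A → αβ₁ | αβ₂ into A → αA' and A' → β₁ | β₂
(α is the longest common prefix among the alternatives). Repeat until
no nonterminal has two alternatives with a common prefix.

Round 1: T has alternatives sharing prefix 'f f e'. Introduce T': T → f f e T'
  Add: T' → y
  Add: T' → ε

No remaining common prefixes — done.

Resulting grammar:
T → f f e T'
T' → y
T' → ε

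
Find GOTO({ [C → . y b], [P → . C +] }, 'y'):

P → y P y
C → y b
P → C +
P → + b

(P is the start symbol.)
{ [C → y . b] }

GOTO(I, 'y') = CLOSURE({ [A → αX.β] : [A → α.Xβ] ∈ I, X = 'y' })

Items with dot before 'y', with the dot advanced:
  [C → . y b] → [C → y . b]
Closure adds nothing (no advanced item has the dot before a non-terminal).

GOTO = { [C → y . b] }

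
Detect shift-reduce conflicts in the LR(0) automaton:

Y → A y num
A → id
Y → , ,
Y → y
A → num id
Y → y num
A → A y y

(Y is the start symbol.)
A shift-reduce conflict occurs when an LR(0) state has both:
  - a complete (reduce) item [A → α .] (dot at the end), and
  - a shift item [B → β . c γ] (dot before a terminal).

Augment with Y' → Y and build the canonical LR(0) collection (I0 = CLOSURE({[Y' → . Y]}), then GOTO on every symbol after a dot until no new states appear). It has 13 states:
  I0: { [A → . A y y], [A → . id], [A → . num id], [Y → . , ,], [Y → . A y num], [Y → . y num], [Y → . y], [Y' → . Y] }  — shift
  I1: { [Y → , . ,] }  — shift
  I2: { [A → A . y y], [Y → A . y num] }  — shift
  I3: { [Y' → Y .] }  — accept
  I4: { [A → id .] }  — reduce
  I5: { [A → num . id] }  — shift
  I6: { [Y → y . num], [Y → y .] }  — shift, reduce
  I7: { [Y → y num .] }  — reduce
  I8: { [A → num id .] }  — reduce
  I9: { [A → A y . y], [Y → A y . num] }  — shift
  I10: { [Y → A y num .] }  — reduce
  I11: { [A → A y y .] }  — reduce
  I12: { [Y → , , .] }  — reduce

I6 contains reduce item [Y → y .] and shift item [Y → y . num] — shift-reduce conflict.

Answer: Yes — I6: [Y → y .] vs [Y → y . num]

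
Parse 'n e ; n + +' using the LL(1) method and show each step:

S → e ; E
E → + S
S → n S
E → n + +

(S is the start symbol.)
LL(1) parsing maintains a stack (initially the start symbol over $) and the input. At each step: if the stack top is a terminal, match it against the current input token; if it is a non-terminal N, replace it with the RHS of M[N, lookahead] (the unique production whose predict set contains the lookahead).

Stack is shown with the top on the left.

Stack    Input          Action
------------------------------
S $      n e ; n + + $  output S → n S
n S $    n e ; n + + $  match 'n'
S $      e ; n + + $    output S → e ; E
e ; E $  e ; n + + $    match 'e'
; E $    ; n + + $      match ';'
E $      n + + $        output E → n + +
n + + $  n + + $        match 'n'
+ + $    + + $          match '+'
+ $      + $            match '+'
$        $              accept

The string is accepted.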